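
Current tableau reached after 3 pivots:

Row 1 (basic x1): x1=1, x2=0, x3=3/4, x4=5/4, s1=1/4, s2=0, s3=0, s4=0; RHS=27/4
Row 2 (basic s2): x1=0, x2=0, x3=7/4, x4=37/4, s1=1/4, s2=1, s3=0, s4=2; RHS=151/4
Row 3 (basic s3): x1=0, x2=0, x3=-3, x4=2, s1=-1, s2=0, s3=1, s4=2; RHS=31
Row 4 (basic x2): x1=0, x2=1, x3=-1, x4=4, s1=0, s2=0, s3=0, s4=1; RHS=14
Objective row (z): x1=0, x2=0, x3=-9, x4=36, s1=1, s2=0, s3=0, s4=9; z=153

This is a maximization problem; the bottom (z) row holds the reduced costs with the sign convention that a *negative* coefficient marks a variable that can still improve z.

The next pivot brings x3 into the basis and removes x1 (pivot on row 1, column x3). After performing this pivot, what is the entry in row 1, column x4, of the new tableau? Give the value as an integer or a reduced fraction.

5/3

Pivot element is row 1, column x3: 3/4.
Normalize row 1: new (row 1, x4) = (5/4)/(3/4) = 5/3.
Row 1 is the pivot row, so the entry is 5/3.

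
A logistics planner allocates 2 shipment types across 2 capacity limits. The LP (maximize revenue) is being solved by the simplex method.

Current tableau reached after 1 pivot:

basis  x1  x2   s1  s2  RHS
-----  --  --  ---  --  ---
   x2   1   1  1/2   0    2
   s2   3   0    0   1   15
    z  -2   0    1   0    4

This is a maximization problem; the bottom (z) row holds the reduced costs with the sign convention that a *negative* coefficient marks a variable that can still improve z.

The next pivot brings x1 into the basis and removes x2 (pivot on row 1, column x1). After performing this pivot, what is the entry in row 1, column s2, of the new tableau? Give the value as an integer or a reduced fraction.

0

Pivot element is row 1, column x1: 1.
Normalize row 1: new (row 1, s2) = 0/1 = 0.
Row 1 is the pivot row, so the entry is 0.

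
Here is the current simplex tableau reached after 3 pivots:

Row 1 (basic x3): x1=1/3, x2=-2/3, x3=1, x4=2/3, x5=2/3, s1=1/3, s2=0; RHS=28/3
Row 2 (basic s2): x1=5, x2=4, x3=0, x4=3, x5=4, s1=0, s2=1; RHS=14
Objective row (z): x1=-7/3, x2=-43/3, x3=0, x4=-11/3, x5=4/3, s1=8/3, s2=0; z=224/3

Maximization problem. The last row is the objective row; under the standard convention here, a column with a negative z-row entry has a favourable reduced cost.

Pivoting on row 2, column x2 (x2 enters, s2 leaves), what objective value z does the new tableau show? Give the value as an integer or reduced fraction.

749/6

Minimum ratio for x2: 14/4 = 7/2.
z changes by −(z-row coeff of x2)·ratio = −(-43/3)·(7/2) = 301/6.
New z = 224/3 + (301/6) = 749/6.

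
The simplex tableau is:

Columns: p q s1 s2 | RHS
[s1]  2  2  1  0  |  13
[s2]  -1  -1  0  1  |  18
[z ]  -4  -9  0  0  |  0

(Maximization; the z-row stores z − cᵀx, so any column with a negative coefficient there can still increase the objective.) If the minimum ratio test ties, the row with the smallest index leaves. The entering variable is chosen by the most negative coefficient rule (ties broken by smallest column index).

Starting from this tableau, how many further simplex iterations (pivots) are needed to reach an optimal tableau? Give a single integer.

pivot: q in, s1 out → z = 117/2
No improving column remains; optimal.

1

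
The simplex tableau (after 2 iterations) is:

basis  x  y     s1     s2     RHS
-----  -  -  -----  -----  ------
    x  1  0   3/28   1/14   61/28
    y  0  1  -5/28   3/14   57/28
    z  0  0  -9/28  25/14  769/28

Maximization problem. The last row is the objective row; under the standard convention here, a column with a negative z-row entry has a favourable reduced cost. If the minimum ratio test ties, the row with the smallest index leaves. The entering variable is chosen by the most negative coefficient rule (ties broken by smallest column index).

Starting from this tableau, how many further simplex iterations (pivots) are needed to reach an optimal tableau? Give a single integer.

1

pivot: s1 in, x out → z = 34
No improving column remains; optimal.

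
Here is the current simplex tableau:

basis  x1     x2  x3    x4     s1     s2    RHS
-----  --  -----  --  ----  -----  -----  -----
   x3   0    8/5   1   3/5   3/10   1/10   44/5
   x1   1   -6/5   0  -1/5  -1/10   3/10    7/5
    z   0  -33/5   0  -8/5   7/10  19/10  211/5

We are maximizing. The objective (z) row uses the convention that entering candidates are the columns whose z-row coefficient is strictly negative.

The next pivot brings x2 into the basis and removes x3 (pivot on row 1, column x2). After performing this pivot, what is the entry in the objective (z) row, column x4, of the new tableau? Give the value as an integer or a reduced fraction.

7/8

Pivot element is row 1, column x2: 8/5.
Normalize row 1: new (row 1, x4) = (3/5)/(8/5) = 3/8.
z-row ← z-row − (-33/5)·(new row 1): -8/5 − (-33/5)·(3/8) = 7/8.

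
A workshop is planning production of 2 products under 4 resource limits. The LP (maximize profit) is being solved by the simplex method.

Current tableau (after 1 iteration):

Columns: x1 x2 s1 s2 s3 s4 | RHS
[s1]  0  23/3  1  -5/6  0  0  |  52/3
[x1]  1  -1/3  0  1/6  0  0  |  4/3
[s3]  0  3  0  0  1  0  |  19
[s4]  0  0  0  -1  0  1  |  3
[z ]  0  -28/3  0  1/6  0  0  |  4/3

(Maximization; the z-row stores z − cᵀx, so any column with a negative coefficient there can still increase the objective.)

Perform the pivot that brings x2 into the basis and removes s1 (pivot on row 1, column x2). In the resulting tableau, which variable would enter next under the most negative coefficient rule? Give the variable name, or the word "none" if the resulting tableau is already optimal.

s2

Pivot element 23/3. New z-row = old z-row − (-28/3)·(row 1/(23/3)).
Updated z-row coefficients: x1: 0, x2: 0, s1: 28/23, s2: -39/46, s3: 0, s4: 0.
The most negative is -39/46 in column s2, so s2 would enter next.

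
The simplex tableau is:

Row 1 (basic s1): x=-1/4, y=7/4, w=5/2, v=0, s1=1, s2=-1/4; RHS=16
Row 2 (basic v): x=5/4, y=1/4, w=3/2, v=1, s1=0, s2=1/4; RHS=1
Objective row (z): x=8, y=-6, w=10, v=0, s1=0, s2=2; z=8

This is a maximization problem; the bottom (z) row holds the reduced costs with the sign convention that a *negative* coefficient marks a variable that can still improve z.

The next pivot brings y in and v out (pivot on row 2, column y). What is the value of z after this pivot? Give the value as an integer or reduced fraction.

32

Minimum ratio for y: 1/(1/4) = 4.
z changes by −(z-row coeff of y)·ratio = −(-6)·4 = 24.
New z = 8 + 24 = 32.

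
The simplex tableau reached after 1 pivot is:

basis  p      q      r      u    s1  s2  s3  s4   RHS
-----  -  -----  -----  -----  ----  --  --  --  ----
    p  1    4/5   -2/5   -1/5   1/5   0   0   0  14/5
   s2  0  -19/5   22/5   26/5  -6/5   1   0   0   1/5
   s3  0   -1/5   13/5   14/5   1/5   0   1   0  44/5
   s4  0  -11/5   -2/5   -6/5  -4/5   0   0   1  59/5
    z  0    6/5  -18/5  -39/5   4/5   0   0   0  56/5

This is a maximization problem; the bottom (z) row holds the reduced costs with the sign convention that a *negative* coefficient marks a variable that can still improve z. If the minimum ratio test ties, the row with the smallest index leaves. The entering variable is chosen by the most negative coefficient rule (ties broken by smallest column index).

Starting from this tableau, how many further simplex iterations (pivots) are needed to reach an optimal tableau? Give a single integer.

pivot: u in, s2 out → z = 23/2
pivot: q in, p out → z = 524/17
No improving column remains; optimal.

2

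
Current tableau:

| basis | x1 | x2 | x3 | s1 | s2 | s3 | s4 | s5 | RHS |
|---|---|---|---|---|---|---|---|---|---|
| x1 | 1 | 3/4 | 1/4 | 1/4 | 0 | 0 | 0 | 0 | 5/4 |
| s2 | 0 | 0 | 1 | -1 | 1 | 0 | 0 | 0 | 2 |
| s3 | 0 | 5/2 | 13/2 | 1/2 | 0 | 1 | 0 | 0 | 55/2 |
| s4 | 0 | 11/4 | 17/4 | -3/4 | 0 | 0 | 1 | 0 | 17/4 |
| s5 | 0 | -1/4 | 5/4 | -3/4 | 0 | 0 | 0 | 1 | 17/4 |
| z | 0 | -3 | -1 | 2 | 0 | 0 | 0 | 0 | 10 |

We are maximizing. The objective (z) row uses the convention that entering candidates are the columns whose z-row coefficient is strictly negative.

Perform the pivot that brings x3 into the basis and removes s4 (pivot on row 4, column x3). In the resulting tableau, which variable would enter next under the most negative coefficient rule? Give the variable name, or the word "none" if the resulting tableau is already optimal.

Pivot element 17/4. New z-row = old z-row − (-1)·(row 4/(17/4)).
Updated z-row coefficients: x1: 0, x2: -40/17, x3: 0, s1: 31/17, s2: 0, s3: 0, s4: 4/17, s5: 0.
The most negative is -40/17 in column x2, so x2 would enter next.

x2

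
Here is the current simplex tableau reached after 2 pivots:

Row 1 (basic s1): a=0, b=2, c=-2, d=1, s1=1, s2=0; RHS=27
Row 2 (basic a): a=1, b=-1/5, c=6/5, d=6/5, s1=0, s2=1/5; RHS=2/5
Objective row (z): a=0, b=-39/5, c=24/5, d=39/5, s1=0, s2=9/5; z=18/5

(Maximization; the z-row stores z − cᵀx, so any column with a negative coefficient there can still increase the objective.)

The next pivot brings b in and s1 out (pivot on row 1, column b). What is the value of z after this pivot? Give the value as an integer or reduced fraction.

Minimum ratio for b: 27/2 = 27/2.
z changes by −(z-row coeff of b)·ratio = −(-39/5)·(27/2) = 1053/10.
New z = 18/5 + (1053/10) = 1089/10.

1089/10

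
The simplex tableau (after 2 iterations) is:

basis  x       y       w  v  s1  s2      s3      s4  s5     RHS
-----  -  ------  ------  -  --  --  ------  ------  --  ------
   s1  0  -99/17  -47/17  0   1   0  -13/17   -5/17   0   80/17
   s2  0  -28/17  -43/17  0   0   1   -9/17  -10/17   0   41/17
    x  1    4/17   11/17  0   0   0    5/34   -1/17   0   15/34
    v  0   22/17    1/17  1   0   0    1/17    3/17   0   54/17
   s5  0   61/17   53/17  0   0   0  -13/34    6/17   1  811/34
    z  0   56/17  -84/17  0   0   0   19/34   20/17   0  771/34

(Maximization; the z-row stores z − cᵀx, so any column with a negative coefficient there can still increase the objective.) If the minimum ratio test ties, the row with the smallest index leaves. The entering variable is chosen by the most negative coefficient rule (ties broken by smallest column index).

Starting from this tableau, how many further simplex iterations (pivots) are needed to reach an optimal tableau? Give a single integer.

pivot: w in, x out → z = 573/22
No improving column remains; optimal.

1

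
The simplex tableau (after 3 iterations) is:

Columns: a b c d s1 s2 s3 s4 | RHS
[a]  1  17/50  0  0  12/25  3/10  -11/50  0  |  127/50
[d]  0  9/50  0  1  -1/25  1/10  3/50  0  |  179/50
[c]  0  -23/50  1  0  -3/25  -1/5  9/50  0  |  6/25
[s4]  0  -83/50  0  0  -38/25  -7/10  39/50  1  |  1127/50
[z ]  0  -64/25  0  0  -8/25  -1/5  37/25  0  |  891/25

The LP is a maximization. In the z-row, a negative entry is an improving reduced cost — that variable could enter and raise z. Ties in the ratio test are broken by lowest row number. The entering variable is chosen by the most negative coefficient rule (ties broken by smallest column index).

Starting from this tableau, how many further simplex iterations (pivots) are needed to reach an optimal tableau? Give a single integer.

2

pivot: b in, a out → z = 931/17
pivot: s3 in, d out → z = 57
No improving column remains; optimal.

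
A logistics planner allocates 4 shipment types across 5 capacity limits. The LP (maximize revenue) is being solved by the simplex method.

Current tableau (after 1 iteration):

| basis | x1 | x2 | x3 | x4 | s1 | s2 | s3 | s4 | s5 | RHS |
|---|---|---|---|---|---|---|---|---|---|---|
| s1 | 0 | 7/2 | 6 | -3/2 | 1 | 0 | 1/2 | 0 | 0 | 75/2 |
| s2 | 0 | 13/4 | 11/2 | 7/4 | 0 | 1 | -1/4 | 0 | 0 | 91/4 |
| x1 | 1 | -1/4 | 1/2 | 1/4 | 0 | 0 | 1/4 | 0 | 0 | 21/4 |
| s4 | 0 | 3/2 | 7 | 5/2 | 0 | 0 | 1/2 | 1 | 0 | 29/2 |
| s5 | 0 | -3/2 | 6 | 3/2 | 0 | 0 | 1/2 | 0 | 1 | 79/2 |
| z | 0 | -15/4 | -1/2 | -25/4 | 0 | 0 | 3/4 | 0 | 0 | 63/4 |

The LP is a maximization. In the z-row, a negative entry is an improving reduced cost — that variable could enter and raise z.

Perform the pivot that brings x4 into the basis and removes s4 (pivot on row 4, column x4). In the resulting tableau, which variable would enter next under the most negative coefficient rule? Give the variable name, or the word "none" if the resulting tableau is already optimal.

none

Pivot element 5/2. New z-row = old z-row − (-25/4)·(row 4/(5/2)).
Updated z-row coefficients: x1: 0, x2: 0, x3: 17, x4: 0, s1: 0, s2: 0, s3: 2, s4: 5/2, s5: 0.
No coefficient is strictly negative; the tableau after this pivot is optimal.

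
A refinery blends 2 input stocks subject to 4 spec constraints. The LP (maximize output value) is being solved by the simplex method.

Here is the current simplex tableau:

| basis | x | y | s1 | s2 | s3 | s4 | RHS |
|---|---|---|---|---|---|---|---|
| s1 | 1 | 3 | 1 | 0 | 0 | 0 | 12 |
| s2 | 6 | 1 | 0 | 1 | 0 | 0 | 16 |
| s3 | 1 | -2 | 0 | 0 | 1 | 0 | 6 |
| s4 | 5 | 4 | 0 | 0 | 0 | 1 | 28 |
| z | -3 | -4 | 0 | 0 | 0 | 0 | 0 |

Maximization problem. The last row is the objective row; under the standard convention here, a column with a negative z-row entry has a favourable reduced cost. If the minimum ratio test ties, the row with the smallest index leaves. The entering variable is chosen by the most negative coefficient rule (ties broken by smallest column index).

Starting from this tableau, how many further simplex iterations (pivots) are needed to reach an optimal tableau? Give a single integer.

2

pivot: y in, s1 out → z = 16
pivot: x in, s2 out → z = 332/17
No improving column remains; optimal.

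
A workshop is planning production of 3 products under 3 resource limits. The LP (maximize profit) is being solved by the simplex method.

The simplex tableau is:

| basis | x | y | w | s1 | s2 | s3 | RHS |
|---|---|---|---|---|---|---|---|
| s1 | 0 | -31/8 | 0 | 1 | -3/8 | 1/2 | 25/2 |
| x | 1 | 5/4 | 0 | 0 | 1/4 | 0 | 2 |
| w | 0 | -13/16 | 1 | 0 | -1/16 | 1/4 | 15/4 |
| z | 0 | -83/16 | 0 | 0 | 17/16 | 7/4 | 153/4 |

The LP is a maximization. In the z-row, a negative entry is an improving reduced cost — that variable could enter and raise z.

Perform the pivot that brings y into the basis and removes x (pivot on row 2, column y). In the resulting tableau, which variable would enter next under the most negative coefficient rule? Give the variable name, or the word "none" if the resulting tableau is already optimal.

Pivot element 5/4. New z-row = old z-row − (-83/16)·(row 2/(5/4)).
Updated z-row coefficients: x: 83/20, y: 0, w: 0, s1: 0, s2: 21/10, s3: 7/4.
No coefficient is strictly negative; the tableau after this pivot is optimal.

none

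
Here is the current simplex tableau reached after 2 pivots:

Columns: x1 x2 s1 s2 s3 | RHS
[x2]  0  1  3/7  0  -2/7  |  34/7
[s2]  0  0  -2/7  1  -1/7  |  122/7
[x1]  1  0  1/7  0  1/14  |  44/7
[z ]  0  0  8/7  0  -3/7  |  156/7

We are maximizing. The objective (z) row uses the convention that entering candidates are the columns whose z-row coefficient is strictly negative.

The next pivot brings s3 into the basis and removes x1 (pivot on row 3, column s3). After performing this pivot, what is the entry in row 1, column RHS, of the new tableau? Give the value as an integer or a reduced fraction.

30

Pivot element is row 3, column s3: 1/14.
Normalize row 3: new (row 3, RHS) = (44/7)/(1/14) = 88.
row 1 ← row 1 − (-2/7)·(new row 3): 34/7 − (-2/7)·88 = 30.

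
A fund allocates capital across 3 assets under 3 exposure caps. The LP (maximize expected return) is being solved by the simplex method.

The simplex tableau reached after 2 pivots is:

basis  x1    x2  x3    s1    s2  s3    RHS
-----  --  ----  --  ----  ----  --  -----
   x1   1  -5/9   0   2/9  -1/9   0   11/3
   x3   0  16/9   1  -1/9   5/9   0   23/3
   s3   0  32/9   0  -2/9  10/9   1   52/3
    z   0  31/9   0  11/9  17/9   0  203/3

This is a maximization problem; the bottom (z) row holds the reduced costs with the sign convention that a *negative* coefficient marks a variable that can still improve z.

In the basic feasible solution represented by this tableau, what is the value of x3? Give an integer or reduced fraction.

23/3

x3 is basic (row 2); its value is the RHS of that row: 23/3.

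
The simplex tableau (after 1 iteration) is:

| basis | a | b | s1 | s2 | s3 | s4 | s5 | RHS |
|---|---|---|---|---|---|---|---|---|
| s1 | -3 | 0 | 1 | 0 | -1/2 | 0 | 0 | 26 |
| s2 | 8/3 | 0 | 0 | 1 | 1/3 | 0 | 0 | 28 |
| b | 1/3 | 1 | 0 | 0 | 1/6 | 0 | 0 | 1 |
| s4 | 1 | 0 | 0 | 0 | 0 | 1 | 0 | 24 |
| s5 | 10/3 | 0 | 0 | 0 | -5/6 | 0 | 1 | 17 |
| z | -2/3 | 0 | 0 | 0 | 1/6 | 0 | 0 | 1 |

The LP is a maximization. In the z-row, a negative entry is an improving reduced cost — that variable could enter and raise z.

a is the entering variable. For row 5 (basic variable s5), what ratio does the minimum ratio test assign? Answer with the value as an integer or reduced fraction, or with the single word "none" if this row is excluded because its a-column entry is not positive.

Ratio = RHS / (a entry) = 17 / (10/3) = 51/10.

51/10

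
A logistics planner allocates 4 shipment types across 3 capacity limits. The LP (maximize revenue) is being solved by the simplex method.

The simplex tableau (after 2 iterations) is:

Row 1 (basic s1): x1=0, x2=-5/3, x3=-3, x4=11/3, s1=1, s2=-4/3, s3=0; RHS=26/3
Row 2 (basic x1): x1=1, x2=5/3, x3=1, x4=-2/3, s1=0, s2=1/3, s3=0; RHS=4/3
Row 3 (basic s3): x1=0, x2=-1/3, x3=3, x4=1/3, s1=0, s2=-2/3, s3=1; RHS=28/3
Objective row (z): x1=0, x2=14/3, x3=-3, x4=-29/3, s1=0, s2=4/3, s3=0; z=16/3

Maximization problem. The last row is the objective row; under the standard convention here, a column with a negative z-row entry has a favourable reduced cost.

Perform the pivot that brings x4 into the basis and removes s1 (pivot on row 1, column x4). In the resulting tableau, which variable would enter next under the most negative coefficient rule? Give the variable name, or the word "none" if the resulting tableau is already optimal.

x3

Pivot element 11/3. New z-row = old z-row − (-29/3)·(row 1/(11/3)).
Updated z-row coefficients: x1: 0, x2: 3/11, x3: -120/11, x4: 0, s1: 29/11, s2: -24/11, s3: 0.
The most negative is -120/11 in column x3, so x3 would enter next.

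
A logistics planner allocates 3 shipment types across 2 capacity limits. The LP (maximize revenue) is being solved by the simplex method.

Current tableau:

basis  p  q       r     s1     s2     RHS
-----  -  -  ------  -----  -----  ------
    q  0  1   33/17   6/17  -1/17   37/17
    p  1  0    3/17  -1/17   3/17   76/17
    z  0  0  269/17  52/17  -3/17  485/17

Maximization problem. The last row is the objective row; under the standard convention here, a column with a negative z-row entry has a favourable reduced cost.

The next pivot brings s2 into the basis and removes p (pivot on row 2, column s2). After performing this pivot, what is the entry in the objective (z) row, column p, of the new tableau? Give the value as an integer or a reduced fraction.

Pivot element is row 2, column s2: 3/17.
Normalize row 2: new (row 2, p) = 1/(3/17) = 17/3.
z-row ← z-row − (-3/17)·(new row 2): 0 − (-3/17)·(17/3) = 1.

1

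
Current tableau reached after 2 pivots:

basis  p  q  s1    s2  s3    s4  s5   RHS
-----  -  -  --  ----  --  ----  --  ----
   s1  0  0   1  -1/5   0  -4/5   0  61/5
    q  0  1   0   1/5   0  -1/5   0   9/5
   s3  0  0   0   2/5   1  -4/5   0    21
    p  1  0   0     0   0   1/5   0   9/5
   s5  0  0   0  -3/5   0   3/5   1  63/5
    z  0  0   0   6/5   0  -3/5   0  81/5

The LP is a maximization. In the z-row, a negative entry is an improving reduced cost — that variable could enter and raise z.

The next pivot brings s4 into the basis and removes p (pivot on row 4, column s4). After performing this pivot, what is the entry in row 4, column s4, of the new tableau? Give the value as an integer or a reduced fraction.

1

Pivot element is row 4, column s4: 1/5.
Normalize row 4: new (row 4, s4) = (1/5)/(1/5) = 1.
Row 4 is the pivot row, so the entry is 1.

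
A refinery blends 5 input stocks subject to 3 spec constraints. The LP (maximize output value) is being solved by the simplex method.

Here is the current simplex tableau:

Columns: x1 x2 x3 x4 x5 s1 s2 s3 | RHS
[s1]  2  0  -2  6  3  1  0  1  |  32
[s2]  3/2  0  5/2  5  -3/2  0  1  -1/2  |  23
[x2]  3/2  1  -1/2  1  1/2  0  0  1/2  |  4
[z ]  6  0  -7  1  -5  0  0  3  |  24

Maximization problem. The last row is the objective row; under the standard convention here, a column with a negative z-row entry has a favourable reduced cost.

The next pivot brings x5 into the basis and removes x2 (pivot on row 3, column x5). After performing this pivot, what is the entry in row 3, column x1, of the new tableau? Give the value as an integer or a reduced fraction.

3

Pivot element is row 3, column x5: 1/2.
Normalize row 3: new (row 3, x1) = (3/2)/(1/2) = 3.
Row 3 is the pivot row, so the entry is 3.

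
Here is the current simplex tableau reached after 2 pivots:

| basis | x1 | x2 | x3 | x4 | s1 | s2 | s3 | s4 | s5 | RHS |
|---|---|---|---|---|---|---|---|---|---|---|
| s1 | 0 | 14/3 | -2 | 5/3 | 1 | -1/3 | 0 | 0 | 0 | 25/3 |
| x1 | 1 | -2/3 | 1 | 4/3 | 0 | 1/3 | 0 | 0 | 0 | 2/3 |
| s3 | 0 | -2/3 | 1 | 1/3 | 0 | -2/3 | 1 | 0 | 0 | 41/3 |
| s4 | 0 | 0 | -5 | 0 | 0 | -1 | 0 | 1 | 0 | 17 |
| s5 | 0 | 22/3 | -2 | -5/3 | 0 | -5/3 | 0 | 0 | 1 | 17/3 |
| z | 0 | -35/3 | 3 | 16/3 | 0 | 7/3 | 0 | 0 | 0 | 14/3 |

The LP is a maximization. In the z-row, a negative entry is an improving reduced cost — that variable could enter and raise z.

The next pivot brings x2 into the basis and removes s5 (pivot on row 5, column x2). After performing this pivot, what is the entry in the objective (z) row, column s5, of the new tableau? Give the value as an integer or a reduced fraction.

Pivot element is row 5, column x2: 22/3.
Normalize row 5: new (row 5, s5) = 1/(22/3) = 3/22.
z-row ← z-row − (-35/3)·(new row 5): 0 − (-35/3)·(3/22) = 35/22.

35/22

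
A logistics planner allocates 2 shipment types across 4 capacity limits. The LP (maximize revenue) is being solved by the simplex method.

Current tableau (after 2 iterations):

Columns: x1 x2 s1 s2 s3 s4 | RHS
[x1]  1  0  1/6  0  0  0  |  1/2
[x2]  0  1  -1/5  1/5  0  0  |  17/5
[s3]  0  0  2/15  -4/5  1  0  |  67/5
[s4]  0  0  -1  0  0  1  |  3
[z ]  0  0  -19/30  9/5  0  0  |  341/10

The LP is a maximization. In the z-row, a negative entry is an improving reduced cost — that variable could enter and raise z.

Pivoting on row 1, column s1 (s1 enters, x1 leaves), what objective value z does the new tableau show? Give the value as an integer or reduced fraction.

36

Minimum ratio for s1: (1/2)/(1/6) = 3.
z changes by −(z-row coeff of s1)·ratio = −(-19/30)·3 = 19/10.
New z = 341/10 + (19/10) = 36.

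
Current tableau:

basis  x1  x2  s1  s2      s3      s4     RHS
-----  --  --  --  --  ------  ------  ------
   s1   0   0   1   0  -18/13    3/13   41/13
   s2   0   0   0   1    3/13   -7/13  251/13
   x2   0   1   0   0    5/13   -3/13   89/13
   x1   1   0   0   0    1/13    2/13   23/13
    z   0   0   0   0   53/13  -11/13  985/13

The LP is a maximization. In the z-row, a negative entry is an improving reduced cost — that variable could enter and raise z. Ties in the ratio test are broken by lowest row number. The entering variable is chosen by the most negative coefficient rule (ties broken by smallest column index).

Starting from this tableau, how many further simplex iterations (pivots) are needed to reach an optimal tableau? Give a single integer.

1

pivot: s4 in, x1 out → z = 171/2
No improving column remains; optimal.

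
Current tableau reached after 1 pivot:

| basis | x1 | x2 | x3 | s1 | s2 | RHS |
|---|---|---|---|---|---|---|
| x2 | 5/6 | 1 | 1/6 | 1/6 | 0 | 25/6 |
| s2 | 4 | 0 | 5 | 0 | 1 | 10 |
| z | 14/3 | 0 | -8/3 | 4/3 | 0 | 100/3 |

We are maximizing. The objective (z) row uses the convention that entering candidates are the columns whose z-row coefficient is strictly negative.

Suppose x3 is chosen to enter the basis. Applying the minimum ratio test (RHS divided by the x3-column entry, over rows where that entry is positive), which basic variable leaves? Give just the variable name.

Ratios: row 1 (x2): (25/6)/(1/6) = 25; row 2 (s2): 10/5 = 2.
Minimum ratio 2 is in the s2 row, so s2 leaves.

s2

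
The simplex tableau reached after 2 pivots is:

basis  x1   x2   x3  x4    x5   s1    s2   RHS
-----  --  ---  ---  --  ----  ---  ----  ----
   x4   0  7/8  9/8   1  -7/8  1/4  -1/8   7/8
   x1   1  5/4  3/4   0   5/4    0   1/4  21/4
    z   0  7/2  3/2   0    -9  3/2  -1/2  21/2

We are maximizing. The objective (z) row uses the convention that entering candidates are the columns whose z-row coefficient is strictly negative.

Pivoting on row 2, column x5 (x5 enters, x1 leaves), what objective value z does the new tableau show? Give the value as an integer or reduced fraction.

Minimum ratio for x5: (21/4)/(5/4) = 21/5.
z changes by −(z-row coeff of x5)·ratio = −(-9)·(21/5) = 189/5.
New z = 21/2 + (189/5) = 483/10.

483/10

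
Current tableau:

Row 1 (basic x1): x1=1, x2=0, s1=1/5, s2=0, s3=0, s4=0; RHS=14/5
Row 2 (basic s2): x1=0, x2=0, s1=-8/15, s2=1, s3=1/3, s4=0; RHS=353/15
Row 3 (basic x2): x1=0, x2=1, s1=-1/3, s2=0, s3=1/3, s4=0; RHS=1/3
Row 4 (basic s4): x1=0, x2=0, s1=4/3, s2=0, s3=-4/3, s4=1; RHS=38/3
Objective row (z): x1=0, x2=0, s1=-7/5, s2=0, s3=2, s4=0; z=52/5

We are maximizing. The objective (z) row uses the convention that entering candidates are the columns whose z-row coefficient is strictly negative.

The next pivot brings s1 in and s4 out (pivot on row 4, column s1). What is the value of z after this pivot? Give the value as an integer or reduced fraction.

237/10

Minimum ratio for s1: (38/3)/(4/3) = 19/2.
z changes by −(z-row coeff of s1)·ratio = −(-7/5)·(19/2) = 133/10.
New z = 52/5 + (133/10) = 237/10.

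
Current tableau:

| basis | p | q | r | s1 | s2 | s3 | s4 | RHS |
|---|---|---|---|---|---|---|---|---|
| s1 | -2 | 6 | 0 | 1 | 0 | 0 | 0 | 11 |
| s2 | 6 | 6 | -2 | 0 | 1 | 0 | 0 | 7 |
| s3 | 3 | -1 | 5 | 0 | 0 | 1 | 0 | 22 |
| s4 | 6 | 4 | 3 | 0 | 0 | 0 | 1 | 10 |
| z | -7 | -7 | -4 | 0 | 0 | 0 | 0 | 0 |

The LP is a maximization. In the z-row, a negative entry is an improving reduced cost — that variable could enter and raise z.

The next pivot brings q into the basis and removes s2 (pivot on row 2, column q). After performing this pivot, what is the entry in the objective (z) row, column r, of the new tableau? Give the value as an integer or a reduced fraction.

Pivot element is row 2, column q: 6.
Normalize row 2: new (row 2, r) = (-2)/6 = -1/3.
z-row ← z-row − (-7)·(new row 2): -4 − (-7)·(-1/3) = -19/3.

-19/3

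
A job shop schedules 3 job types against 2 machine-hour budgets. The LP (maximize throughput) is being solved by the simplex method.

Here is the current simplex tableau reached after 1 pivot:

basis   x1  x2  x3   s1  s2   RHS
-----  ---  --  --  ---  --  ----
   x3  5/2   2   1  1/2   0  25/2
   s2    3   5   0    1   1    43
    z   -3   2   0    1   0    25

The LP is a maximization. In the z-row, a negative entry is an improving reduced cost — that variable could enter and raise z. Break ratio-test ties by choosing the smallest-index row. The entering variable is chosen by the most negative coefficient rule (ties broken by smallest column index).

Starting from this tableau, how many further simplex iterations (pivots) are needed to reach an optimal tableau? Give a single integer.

pivot: x1 in, x3 out → z = 40
No improving column remains; optimal.

1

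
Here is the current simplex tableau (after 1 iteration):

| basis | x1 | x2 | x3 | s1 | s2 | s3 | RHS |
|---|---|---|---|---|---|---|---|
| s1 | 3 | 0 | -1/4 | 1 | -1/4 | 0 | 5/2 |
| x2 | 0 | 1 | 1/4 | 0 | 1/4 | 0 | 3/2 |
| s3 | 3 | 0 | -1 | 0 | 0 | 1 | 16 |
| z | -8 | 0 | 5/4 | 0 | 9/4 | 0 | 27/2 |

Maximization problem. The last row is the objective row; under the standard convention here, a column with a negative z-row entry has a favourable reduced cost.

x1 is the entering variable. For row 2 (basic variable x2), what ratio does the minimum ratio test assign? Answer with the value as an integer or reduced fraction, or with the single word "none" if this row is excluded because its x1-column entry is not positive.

The x1 entry in row 2 is 0 ≤ 0, so this row gives no ratio.

none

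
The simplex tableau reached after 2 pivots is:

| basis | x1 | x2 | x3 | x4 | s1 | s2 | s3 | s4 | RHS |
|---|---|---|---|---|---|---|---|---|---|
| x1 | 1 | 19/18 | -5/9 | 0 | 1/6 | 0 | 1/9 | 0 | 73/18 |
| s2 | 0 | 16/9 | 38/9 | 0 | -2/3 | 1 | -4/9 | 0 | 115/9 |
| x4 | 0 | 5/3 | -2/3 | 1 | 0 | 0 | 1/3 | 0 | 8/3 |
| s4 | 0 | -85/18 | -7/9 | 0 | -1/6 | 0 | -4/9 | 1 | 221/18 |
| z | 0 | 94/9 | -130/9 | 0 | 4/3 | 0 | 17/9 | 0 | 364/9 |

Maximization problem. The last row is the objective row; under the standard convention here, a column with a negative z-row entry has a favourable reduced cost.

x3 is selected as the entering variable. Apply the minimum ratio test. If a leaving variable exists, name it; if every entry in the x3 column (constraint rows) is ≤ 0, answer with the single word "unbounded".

Ratios: row 1 (x1): entry -5/9 ≤ 0, skip; row 2 (s2): (115/9)/(38/9) = 115/38; row 3 (x4): entry -2/3 ≤ 0, skip; row 4 (s4): entry -7/9 ≤ 0, skip.
Minimum ratio is in the s2 row, so s2 leaves.

s2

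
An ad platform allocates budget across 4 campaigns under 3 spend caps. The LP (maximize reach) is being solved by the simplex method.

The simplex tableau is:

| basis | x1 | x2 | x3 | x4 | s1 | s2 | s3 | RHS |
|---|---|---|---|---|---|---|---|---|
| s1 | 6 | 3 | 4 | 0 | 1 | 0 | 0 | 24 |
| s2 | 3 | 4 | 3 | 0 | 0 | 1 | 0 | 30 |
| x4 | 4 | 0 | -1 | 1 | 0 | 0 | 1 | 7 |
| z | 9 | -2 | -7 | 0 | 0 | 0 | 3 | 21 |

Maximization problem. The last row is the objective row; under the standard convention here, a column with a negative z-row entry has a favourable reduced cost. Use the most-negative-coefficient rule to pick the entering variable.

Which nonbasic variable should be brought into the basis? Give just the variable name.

x3

Objective-row coefficients: x1: 9, x2: -2, x3: -7, x4: 0, s1: 0, s2: 0, s3: 3.
The most negative is -7 in column x3, so x3 enters.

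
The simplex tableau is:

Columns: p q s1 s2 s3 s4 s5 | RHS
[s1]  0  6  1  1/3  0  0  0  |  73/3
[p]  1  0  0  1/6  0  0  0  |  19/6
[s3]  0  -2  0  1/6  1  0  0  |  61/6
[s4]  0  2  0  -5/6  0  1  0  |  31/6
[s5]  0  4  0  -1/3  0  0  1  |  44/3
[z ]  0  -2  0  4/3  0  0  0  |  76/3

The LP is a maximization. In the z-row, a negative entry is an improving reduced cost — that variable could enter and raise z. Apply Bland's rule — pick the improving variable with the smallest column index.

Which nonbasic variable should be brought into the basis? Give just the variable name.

q

Objective-row coefficients: p: 0, q: -2, s1: 0, s2: 4/3, s3: 0, s4: 0, s5: 0.
Improving columns: q. Bland's rule picks the smallest column index → q.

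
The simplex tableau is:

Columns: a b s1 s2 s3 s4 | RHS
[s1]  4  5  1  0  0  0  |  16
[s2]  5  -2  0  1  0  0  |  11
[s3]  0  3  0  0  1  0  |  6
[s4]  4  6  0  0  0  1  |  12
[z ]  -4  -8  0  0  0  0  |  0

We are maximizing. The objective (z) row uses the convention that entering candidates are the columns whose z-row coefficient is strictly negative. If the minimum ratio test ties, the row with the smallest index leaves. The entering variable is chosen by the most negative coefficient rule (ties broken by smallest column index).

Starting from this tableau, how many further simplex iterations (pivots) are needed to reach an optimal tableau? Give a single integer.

2

pivot: b in, s3 out → z = 16
pivot: a in, s4 out → z = 16
No improving column remains; optimal.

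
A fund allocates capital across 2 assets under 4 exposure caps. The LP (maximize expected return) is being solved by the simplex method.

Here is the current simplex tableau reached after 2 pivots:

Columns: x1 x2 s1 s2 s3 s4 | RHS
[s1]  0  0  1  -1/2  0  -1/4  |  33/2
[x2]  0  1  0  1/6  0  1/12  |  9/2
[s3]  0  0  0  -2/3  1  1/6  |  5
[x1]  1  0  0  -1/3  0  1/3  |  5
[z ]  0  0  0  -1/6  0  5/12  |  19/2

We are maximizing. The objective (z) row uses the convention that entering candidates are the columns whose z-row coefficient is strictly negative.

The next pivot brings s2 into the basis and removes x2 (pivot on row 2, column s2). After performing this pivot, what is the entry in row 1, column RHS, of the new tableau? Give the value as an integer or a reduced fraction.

30

Pivot element is row 2, column s2: 1/6.
Normalize row 2: new (row 2, RHS) = (9/2)/(1/6) = 27.
row 1 ← row 1 − (-1/2)·(new row 2): 33/2 − (-1/2)·27 = 30.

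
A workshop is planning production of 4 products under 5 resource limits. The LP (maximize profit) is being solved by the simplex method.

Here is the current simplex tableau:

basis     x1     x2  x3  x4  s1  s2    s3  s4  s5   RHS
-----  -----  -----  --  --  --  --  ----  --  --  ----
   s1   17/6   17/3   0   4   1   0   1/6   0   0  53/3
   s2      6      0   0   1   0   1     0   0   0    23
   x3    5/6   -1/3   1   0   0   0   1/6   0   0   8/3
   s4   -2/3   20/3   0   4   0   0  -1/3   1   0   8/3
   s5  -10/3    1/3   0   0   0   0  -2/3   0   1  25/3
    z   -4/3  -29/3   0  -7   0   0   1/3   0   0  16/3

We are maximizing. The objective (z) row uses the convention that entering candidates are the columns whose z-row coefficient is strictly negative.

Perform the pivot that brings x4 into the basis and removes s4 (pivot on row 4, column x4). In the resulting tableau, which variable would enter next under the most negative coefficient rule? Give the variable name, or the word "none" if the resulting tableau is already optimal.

Pivot element 4. New z-row = old z-row − (-7)·(row 4/4).
Updated z-row coefficients: x1: -5/2, x2: 2, x3: 0, x4: 0, s1: 0, s2: 0, s3: -1/4, s4: 7/4, s5: 0.
The most negative is -5/2 in column x1, so x1 would enter next.

x1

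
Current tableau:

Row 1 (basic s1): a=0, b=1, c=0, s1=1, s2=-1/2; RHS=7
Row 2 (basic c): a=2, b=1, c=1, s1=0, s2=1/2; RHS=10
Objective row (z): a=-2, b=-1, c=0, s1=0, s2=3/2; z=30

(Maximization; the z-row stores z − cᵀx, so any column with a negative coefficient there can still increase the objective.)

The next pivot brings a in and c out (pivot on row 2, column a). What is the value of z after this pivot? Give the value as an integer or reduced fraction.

40

Minimum ratio for a: 10/2 = 5.
z changes by −(z-row coeff of a)·ratio = −(-2)·5 = 10.
New z = 30 + 10 = 40.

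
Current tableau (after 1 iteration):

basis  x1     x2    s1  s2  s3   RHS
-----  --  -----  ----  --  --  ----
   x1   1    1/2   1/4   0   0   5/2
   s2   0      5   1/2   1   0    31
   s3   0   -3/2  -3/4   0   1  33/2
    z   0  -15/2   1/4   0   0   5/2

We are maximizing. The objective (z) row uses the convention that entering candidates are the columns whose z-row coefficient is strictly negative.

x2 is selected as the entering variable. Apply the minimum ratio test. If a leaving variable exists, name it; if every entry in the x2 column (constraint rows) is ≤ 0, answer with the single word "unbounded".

Ratios: row 1 (x1): (5/2)/(1/2) = 5; row 2 (s2): 31/5 = 31/5; row 3 (s3): entry -3/2 ≤ 0, skip.
Minimum ratio is in the x1 row, so x1 leaves.

x1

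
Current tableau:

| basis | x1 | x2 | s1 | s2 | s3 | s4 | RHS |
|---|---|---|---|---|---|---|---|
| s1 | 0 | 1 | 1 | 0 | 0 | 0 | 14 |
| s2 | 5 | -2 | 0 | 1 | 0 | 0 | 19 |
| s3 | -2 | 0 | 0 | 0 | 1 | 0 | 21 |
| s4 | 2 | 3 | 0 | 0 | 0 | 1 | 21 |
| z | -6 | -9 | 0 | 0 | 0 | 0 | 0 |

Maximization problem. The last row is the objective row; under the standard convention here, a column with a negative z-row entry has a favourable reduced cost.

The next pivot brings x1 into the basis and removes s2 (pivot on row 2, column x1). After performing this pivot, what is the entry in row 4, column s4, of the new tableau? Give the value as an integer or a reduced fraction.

1

Pivot element is row 2, column x1: 5.
Normalize row 2: new (row 2, s4) = 0/5 = 0.
row 4 ← row 4 − 2·(new row 2): 1 − 2·0 = 1.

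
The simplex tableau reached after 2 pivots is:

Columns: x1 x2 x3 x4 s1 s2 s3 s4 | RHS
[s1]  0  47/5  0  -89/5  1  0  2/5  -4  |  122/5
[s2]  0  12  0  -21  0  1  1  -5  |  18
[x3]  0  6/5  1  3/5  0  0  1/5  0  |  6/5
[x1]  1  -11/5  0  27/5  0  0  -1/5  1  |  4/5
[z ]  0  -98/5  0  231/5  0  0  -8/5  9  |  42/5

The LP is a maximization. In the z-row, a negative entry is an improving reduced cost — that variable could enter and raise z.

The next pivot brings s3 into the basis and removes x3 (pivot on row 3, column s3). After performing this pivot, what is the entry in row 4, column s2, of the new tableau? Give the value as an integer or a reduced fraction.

Pivot element is row 3, column s3: 1/5.
Normalize row 3: new (row 3, s2) = 0/(1/5) = 0.
row 4 ← row 4 − (-1/5)·(new row 3): 0 − (-1/5)·0 = 0.

0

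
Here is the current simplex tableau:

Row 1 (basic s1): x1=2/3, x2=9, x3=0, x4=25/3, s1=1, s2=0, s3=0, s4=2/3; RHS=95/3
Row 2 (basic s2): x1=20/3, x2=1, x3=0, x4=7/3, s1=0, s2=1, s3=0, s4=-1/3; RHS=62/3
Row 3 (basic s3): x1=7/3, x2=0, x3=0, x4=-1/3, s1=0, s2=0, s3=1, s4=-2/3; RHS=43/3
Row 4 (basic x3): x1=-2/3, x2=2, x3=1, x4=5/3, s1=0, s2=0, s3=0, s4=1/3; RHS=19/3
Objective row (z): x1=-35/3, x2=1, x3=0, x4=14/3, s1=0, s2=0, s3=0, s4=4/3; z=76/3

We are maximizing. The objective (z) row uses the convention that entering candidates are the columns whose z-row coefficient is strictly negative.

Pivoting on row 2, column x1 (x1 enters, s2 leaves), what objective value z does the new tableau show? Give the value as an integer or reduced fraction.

Minimum ratio for x1: (62/3)/(20/3) = 31/10.
z changes by −(z-row coeff of x1)·ratio = −(-35/3)·(31/10) = 217/6.
New z = 76/3 + (217/6) = 123/2.

123/2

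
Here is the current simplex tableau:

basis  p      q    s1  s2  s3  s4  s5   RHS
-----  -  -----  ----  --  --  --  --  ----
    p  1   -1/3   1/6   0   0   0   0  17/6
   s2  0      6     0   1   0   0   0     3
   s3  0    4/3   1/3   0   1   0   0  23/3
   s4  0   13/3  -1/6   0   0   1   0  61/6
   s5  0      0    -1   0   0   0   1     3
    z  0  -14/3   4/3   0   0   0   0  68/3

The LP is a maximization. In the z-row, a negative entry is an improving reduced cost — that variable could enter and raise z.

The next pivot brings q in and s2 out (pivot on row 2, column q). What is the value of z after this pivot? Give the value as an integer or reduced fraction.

25

Minimum ratio for q: 3/6 = 1/2.
z changes by −(z-row coeff of q)·ratio = −(-14/3)·(1/2) = 7/3.
New z = 68/3 + (7/3) = 25.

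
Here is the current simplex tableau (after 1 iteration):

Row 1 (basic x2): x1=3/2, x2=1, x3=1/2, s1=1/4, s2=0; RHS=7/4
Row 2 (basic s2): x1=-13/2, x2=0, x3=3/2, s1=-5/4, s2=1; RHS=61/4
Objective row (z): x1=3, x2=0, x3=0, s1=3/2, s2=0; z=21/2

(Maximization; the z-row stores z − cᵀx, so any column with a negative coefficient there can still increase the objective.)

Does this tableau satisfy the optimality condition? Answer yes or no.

yes

No objective-row coefficient is strictly negative, so no entering variable exists; the tableau is optimal.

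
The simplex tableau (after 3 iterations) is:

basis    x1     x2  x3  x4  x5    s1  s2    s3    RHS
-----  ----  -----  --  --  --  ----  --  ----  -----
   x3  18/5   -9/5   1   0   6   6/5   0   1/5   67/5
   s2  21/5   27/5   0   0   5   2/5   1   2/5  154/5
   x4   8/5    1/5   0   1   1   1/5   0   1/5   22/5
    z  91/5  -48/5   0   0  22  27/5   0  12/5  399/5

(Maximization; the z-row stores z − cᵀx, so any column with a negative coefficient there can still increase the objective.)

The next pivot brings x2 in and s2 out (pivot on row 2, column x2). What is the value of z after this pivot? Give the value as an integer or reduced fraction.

1211/9

Minimum ratio for x2: (154/5)/(27/5) = 154/27.
z changes by −(z-row coeff of x2)·ratio = −(-48/5)·(154/27) = 2464/45.
New z = 399/5 + (2464/45) = 1211/9.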